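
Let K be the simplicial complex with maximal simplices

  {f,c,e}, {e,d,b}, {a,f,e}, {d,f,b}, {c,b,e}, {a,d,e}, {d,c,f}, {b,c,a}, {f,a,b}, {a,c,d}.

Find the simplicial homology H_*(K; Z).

We work with the vertex ordering a < b < c < d < e < f. The simplices of K, each written with vertices in increasing order, are:

  0-simplices (6): a, b, c, d, e, f
  1-simplices (15): ab, ac, ad, ae, af, bc, bd, be, bf, cd, ce, cf, de, df, ef
  2-simplices (10): abc, abf, acd, ade, aef, bce, bde, bdf, cdf, cef

giving chain groups C_0 ≅ Z^6, C_1 ≅ Z^15, C_2 ≅ Z^10.

The boundary map ∂_1: C_1 → C_0 maps an edge to its endpoints' difference, ∂[p,q] = q − p.
The 6×15 boundary matrix has rank 5 and Smith normal form diag(1,1,1,1,1).

The boundary map ∂_2: C_2 → C_1 maps a triangle to the signed sum of its edges. For instance
  ∂aef = ef − af + ae,
  ∂cef = ef − cf + ce.
The 15×10 boundary matrix has rank 10 and Smith normal form diag(1,1,1,1,1,1,1,1,1,2).

Now H_k = ker ∂_k / im ∂_{k+1}, so:

  H_0: rank C_0 − rank ∂_1 = 6 − 5 = 1, and the invariant factors of ∂_1 are all 1, so H_0 ≅ Z.
  H_1: rank ker ∂_1 − rank ∂_2 = (15 − 5) − 10 = 0, and ∂_2 has invariant factor 2 > 1, so H_1 ≅ Z/2.
  H_2: rank ker ∂_2 − rank ∂_3 = (10 − 10) − 0 = 0, and there is no ∂_3, so H_2 ≅ 0.

H_0 = Z,  H_1 = Z/2,  H_2 = 0.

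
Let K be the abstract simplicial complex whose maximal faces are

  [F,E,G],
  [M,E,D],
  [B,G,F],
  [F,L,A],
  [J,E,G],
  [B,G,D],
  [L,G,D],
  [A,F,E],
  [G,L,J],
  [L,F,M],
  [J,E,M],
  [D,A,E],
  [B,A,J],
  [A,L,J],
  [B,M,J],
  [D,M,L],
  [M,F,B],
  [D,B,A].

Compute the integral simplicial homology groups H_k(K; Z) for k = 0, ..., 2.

H_0 = Z,  H_1 = Z^2,  H_2 = Z.

K has 9 vertices, 27 edges, 18 triangles.
rank ∂_0 = 0, rank ∂_1 = 8 ⇒ b_0 = 9 − 0 − 8 = 1; all invariant factors of ∂_1 are 1 so no torsion. So H_0 ≅ Z.
rank ∂_1 = 8, rank ∂_2 = 17 ⇒ b_1 = 27 − 8 − 17 = 2; all invariant factors of ∂_2 are 1 so no torsion. So H_1 ≅ Z^2.
rank ∂_2 = 17, rank ∂_3 = 0 ⇒ b_2 = 18 − 17 − 0 = 1. So H_2 ≅ Z.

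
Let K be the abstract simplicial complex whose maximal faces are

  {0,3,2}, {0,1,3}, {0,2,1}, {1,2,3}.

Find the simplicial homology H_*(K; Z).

H_0 = Z,  H_1 = 0,  H_2 = Z.

Take the total order 0 < 1 < 2 < 3 on the vertex set. Then K (dimension 2) consists of the simplices:

  0-simplices (4): [0], [1], [2], [3]
  1-simplices (6): [0,1], [0,2], [0,3], [1,2], [1,3], [2,3]
  2-simplices (4): [0,1,2], [0,1,3], [0,2,3], [1,2,3]

Hence C_0 ≅ Z^4, C_1 ≅ Z^6, C_2 ≅ Z^4.

The boundary map ∂_1: C_1 → C_0 maps an edge to its endpoints' difference, ∂[p,q] = q − p. For instance
  ∂[1,3] = [3] − [1].
This gives a 4×6 integer matrix of rank 3; reducing to Smith normal form yields diagonal entries (1,1,1).

Boundary ∂_2: C_2 → C_1 sends each 2-simplex [p,q,r] to [q,r] − [p,r] + [p,q]. For instance
  ∂[0,1,3] = [1,3] − [0,3] + [0,1],
  ∂[0,1,2] = [1,2] − [0,2] + [0,1].
The resulting 6×4 matrix has rank 3, and its Smith normal form has invariant factors (1,1,1).

From H_k ≅ ker(∂_k) / im(∂_{k+1}) we obtain:

  H_0: rank C_0 − rank ∂_1 = 4 − 3 = 1, and the invariant factors of ∂_1 are all 1, so H_0 = Z.
  H_1: rank ker ∂_1 − rank ∂_2 = (6 − 3) − 3 = 0, and the invariant factors of ∂_2 are all 1, so H_1 = 0.
  H_2: rank ker ∂_2 − rank ∂_3 = (4 − 3) − 0 = 1, and there is no ∂_3, so H_2 = Z.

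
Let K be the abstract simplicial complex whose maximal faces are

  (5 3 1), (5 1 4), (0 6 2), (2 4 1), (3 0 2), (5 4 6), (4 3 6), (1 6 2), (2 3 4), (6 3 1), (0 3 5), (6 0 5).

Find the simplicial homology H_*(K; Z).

We work with the vertex ordering 0 < 1 < 2 < 3 < 4 < 5 < 6. The simplices of K, each written with vertices in increasing order, are:

  0-simplices (7): [0], [1], [2], [3], [4], [5], [6]
  1-simplices (18): [0,2], [0,3], [0,5], [0,6], [1,2], [1,3], [1,4], [1,5], [1,6], [2,3], [2,4], [2,6], [3,4], [3,5], [3,6], [4,5], [4,6], [5,6]
  2-simplices (12): [0,2,3], [0,2,6], [0,3,5], [0,5,6], [1,2,4], [1,2,6], [1,3,5], [1,3,6], [1,4,5], [2,3,4], [3,4,6], [4,5,6]

Hence C_0 ≅ Z^7, C_1 ≅ Z^18, C_2 ≅ Z^12.

∂_1: C_1 → C_0 is given by ∂[p,q] = [q] − [p]. For instance
  ∂[1,6] = [6] − [1].
As a 7×18 matrix over Z this has rank 6, with invariant factors (1,1,1,1,1,1).

Boundary ∂_2: C_2 → C_1 maps a triangle to the signed sum of its edges. For instance
  ∂[2,3,4] = [3,4] − [2,4] + [2,3],
  ∂[3,4,6] = [4,6] − [3,6] + [3,4].
As a 18×12 matrix over Z this has rank 12, with invariant factors (1,1,1,1,1,1,1,1,1,1,1,2).

From H_k ≅ ker(∂_k) / im(∂_{k+1}) we obtain:

  H_0: rank C_0 − rank ∂_1 = 7 − 6 = 1, and the invariant factors of ∂_1 are all 1, so H_0 ≅ Z.
  H_1: rank ker ∂_1 − rank ∂_2 = (18 − 6) − 12 = 0, and ∂_2 has invariant factor 2 > 1, so H_1 ≅ Z/2.
  H_2: rank ker ∂_2 − rank ∂_3 = (12 − 12) − 0 = 0, and there is no ∂_3, so H_2 ≅ 0.

(K is a triangulation of the real projective plane RP^2.)

H_0 ≅ Z,  H_1 ≅ Z/2,  H_2 = 0.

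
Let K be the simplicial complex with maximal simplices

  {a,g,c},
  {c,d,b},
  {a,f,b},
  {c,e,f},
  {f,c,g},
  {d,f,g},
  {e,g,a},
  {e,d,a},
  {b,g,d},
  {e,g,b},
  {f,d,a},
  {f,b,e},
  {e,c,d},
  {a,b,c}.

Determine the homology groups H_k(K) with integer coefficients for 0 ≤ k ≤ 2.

H_0 ≅ Z,  H_1 ≅ Z^2,  H_2 ≅ Z.

K has 7 vertices, 21 edges, 14 triangles.
rank ∂_0 = 0, rank ∂_1 = 6 ⇒ b_0 = 7 − 0 − 6 = 1; all invariant factors of ∂_1 are 1 so no torsion. So H_0 ≅ Z.
rank ∂_1 = 6, rank ∂_2 = 13 ⇒ b_1 = 21 − 6 − 13 = 2; all invariant factors of ∂_2 are 1 so no torsion. So H_1 ≅ Z^2.
rank ∂_2 = 13, rank ∂_3 = 0 ⇒ b_2 = 14 − 13 − 0 = 1. So H_2 ≅ Z.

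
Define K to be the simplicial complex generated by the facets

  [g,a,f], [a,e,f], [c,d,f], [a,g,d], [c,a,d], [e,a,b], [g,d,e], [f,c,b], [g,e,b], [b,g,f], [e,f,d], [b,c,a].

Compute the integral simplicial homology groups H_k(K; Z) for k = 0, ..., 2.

H_0 ≅ Z,  H_1 ≅ Z/2,  H_2 = 0.

Order the vertices as a < b < c < d < e < f < g. Listing each simplex with vertices in this order, K has dimension 2 with simplices:

  0-simplices (7): a, b, c, d, e, f, g
  1-simplices (18): ab, ac, ad, ae, af, ag, bc, be, bf, bg, cd, cf, de, df, dg, ef, eg, fg
  2-simplices (12): abc, abe, acd, adg, aef, afg, bcf, beg, bfg, cdf, def, deg

Hence C_0 ≅ Z^7, C_1 ≅ Z^18, C_2 ≅ Z^12.

Boundary ∂_1: C_1 → C_0 maps an edge to its endpoints' difference, ∂[p,q] = q − p. For instance
  ∂de = e − d.
The 7×18 boundary matrix has rank 6 and Smith normal form diag(1,1,1,1,1,1).

The boundary map ∂_2: C_2 → C_1 acts by ∂[p,q,r] = [q,r] − [p,r] + [p,q]. For instance
  ∂aef = ef − af + ae,
  ∂bcf = cf − bf + bc.
The 18×12 boundary matrix has rank 12 and Smith normal form diag(1,1,1,1,1,1,1,1,1,1,1,2).

From H_k ≅ ker(∂_k) / im(∂_{k+1}) we obtain:

  H_0: rank C_0 − rank ∂_1 = 7 − 6 = 1, and the invariant factors of ∂_1 are all 1, so H_0 ≅ Z.
  H_1: rank ker ∂_1 − rank ∂_2 = (18 − 6) − 12 = 0, and ∂_2 has invariant factor 2 > 1, so H_1 ≅ Z/2.
  H_2: rank ker ∂_2 − rank ∂_3 = (12 − 12) − 0 = 0, and there is no ∂_3, so H_2 ≅ 0.

As a check, the Euler characteristic is 7 − 18 + 12 = 1, which agrees with 1 − 0 + 0 = 1.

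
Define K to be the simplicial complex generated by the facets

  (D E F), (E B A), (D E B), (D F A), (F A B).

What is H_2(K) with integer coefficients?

H_2 ≅ 0.

Order the vertices as A < B < D < E < F. Listing each simplex with vertices in this order, K has dimension 2 with simplices:

  0-simplices (5): A, B, D, E, F
  1-simplices (10): AB, AD, AE, AF, BD, BE, BF, DE, DF, EF
  2-simplices (5): ABE, ABF, ADF, BDE, DEF

Hence C_0 ≅ Z^5, C_1 ≅ Z^10, C_2 ≅ Z^5.

Boundary ∂_1: C_1 → C_0 sends each edge [p,q] (with p < q) to q − p.
As a 5×10 matrix over Z this has rank 4, with invariant factors (1,1,1,1).

The boundary map ∂_2: C_2 → C_1 sends each 2-simplex [p,q,r] to [q,r] − [p,r] + [p,q]. For instance
  ∂ABE = BE − AE + AB,
  ∂BDE = DE − BE + BD.
As a 10×5 matrix over Z this has rank 5, with invariant factors (1,1,1,1,1).

Reading off H_k = ker ∂_k / im ∂_{k+1}:

  H_2: rank ker ∂_2 − rank ∂_3 = (5 − 5) − 0 = 0, and there is no ∂_3, so H_2 = 0.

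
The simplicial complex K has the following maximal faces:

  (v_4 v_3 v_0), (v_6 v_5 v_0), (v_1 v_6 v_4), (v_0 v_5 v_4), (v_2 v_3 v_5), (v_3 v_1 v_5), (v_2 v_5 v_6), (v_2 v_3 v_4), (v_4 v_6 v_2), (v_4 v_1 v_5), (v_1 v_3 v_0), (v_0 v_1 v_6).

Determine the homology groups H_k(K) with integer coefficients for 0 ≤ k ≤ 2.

Fix the vertex order v_0 < v_1 < v_2 < v_3 < v_4 < v_5 < v_6 and write every simplex with vertices in increasing order. Then dim K = 2 and the simplices of K are:

  0-simplices (7): [v_0], [v_1], [v_2], [v_3], [v_4], [v_5], [v_6]
  1-simplices (18): (18 of them)
  2-simplices (12): (12 of them)

Hence C_0 ≅ Z^7, C_1 ≅ Z^18, C_2 ≅ Z^12.

∂_1: C_1 → C_0 is given by ∂[p,q] = [q] − [p]. For instance
  ∂[v_0,v_1] = [v_1] − [v_0].
The resulting 7×18 matrix has rank 6, and its Smith normal form has invariant factors (1,1,1,1,1,1).

Boundary ∂_2: C_2 → C_1 acts by ∂[p,q,r] = [q,r] − [p,r] + [p,q]. For instance
  ∂[v_2,v_3,v_4] = [v_3,v_4] − [v_2,v_4] + [v_2,v_3],
  ∂[v_2,v_5,v_6] = [v_5,v_6] − [v_2,v_6] + [v_2,v_5].
This gives a 18×12 integer matrix of rank 12; reducing to Smith normal form yields diagonal entries (1,1,1,1,1,1,1,1,1,1,1,2).

Computing H_k = (kernel of ∂_k) / (image of ∂_{k+1}):

  H_0: rank C_0 − rank ∂_1 = 7 − 6 = 1, and the invariant factors of ∂_1 are all 1, so H_0 = Z.
  H_1: rank ker ∂_1 − rank ∂_2 = (18 − 6) − 12 = 0, and ∂_2 has invariant factor 2 > 1, so H_1 = Z/2Z.
  H_2: rank ker ∂_2 − rank ∂_3 = (12 − 12) − 0 = 0, and there is no ∂_3, so H_2 = 0.

As a check, the Euler characteristic is 7 − 18 + 12 = 1, which agrees with 1 − 0 + 0 = 1.
(K is a triangulation of the real projective plane RP^2.)

H_0 ≅ Z,  H_1 ≅ Z/2Z,  H_2 = 0.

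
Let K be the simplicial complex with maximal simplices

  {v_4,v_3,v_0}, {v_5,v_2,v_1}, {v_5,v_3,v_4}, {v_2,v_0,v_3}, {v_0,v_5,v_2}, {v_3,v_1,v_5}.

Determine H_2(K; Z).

We work with the vertex ordering v_0 < v_1 < v_2 < v_3 < v_4 < v_5. The simplices of K, each written with vertices in increasing order, are:

  0-simplices (6): [v_0], [v_1], [v_2], [v_3], [v_4], [v_5]
  1-simplices (12): [v_0,v_2], [v_0,v_3], [v_0,v_4], [v_0,v_5], [v_1,v_2], [v_1,v_3], [v_1,v_5], [v_2,v_3], [v_2,v_5], [v_3,v_4], [v_3,v_5], [v_4,v_5]
  2-simplices (6): [v_0,v_2,v_3], [v_0,v_2,v_5], [v_0,v_3,v_4], [v_1,v_2,v_5], [v_1,v_3,v_5], [v_3,v_4,v_5]

giving chain groups C_0 ≅ Z^6, C_1 ≅ Z^12, C_2 ≅ Z^6.

The boundary map ∂_1: C_1 → C_0 sends each edge [p,q] (with p < q) to q − p. For instance
  ∂[v_1,v_2] = [v_2] − [v_1].
The 6×12 boundary matrix has rank 5 and Smith normal form diag(1,1,1,1,1).

The boundary map ∂_2: C_2 → C_1 sends each 2-simplex [p,q,r] to [q,r] − [p,r] + [p,q]. For instance
  ∂[v_0,v_3,v_4] = [v_3,v_4] − [v_0,v_4] + [v_0,v_3],
  ∂[v_3,v_4,v_5] = [v_4,v_5] − [v_3,v_5] + [v_3,v_4].
This gives a 12×6 integer matrix of rank 6; reducing to Smith normal form yields diagonal entries (1,1,1,1,1,1).

Computing H_k = (kernel of ∂_k) / (image of ∂_{k+1}):

  H_2: rank ker ∂_2 − rank ∂_3 = (6 − 6) − 0 = 0, and there is no ∂_3, so H_2 = 0.

H_2 ≅ 0.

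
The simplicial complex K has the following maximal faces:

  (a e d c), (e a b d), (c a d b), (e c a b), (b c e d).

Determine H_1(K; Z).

H_1 = 0.

Take the total order a < b < c < d < e on the vertex set. Then K (dimension 3) consists of the simplices:

  0-simplices (5): a, b, c, d, e
  1-simplices (10): ab, ac, ad, ae, bc, bd, be, cd, ce, de
  2-simplices (10): abc, abd, abe, acd, ace, ade, bcd, bce, bde, cde
  3-simplices (5): abcd, abce, abde, acde, bcde

giving chain groups C_0 ≅ Z^5, C_1 ≅ Z^10, C_2 ≅ Z^10, C_3 ≅ Z^5.

Boundary ∂_1: C_1 → C_0 maps an edge to its endpoints' difference, ∂[p,q] = q − p. For instance
  ∂bd = d − b.
As a 5×10 matrix over Z this has rank 4, with invariant factors (1,1,1,1).

Boundary ∂_2: C_2 → C_1 acts by ∂[p,q,r] = [q,r] − [p,r] + [p,q]. For instance
  ∂cde = de − ce + cd,
  ∂bcd = cd − bd + bc.
As a 10×10 matrix over Z this has rank 6, with invariant factors (1,1,1,1,1,1).

∂_3: C_3 → C_2 sends each 3-simplex σ to the alternating sum Σ_i (−1)^i (σ with its i-th vertex removed). For instance
  ∂bcde = cde − bde + bce − bcd,
  ∂abde = bde − ade + abe − abd.
The resulting 10×5 matrix has rank 4, and its Smith normal form has invariant factors (1,1,1,1).

From H_k ≅ ker(∂_k) / im(∂_{k+1}) we obtain:

  H_1: rank ker ∂_1 − rank ∂_2 = (10 − 4) − 6 = 0, and the invariant factors of ∂_2 are all 1, so H_1 = 0.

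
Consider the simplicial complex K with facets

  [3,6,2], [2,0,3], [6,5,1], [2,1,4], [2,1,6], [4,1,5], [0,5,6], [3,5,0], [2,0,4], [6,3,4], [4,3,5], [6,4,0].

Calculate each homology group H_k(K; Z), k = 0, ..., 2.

Take the total order 0 < 1 < 2 < 3 < 4 < 5 < 6 on the vertex set. Then K (dimension 2) consists of the simplices:

  0-simplices (7): [0], [1], [2], [3], [4], [5], [6]
  1-simplices (18): [0,2], [0,3], [0,4], [0,5], [0,6], [1,2], [1,4], [1,5], [1,6], [2,3], [2,4], [2,6], [3,4], [3,5], [3,6], [4,5], [4,6], [5,6]
  2-simplices (12): [0,2,3], [0,2,4], [0,3,5], [0,4,6], [0,5,6], [1,2,4], [1,2,6], [1,4,5], [1,5,6], [2,3,6], [3,4,5], [3,4,6]

Hence C_0 ≅ Z^7, C_1 ≅ Z^18, C_2 ≅ Z^12.

∂_1: C_1 → C_0 is given by ∂[p,q] = [q] − [p]. For instance
  ∂[3,5] = [5] − [3].
As a 7×18 matrix over Z this has rank 6, with invariant factors (1,1,1,1,1,1).

∂_2: C_2 → C_1 sends each 2-simplex [p,q,r] to [q,r] − [p,r] + [p,q]. For instance
  ∂[1,2,4] = [2,4] − [1,4] + [1,2],
  ∂[0,2,3] = [2,3] − [0,3] + [0,2].
The resulting 18×12 matrix has rank 12, and its Smith normal form has invariant factors (1,1,1,1,1,1,1,1,1,1,1,2).

Now H_k = ker ∂_k / im ∂_{k+1}, so:

  H_0: rank C_0 − rank ∂_1 = 7 − 6 = 1, and the invariant factors of ∂_1 are all 1, so H_0 ≅ Z.
  H_1: rank ker ∂_1 − rank ∂_2 = (18 − 6) − 12 = 0, and ∂_2 has invariant factor 2 > 1, so H_1 ≅ Z/2Z.
  H_2: rank ker ∂_2 − rank ∂_3 = (12 − 12) − 0 = 0, and there is no ∂_3, so H_2 ≅ 0.

H_0 ≅ Z,  H_1 ≅ Z/2Z,  H_2 = 0.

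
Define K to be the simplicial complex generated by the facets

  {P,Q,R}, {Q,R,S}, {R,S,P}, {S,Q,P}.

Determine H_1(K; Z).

H_1 = 0.

Order the vertices as P < Q < R < S. Listing each simplex with vertices in this order, K has dimension 2 with simplices:

  0-simplices (4): P, Q, R, S
  1-simplices (6): PQ, PR, PS, QR, QS, RS
  2-simplices (4): PQR, PQS, PRS, QRS

Hence C_0 ≅ Z^4, C_1 ≅ Z^6, C_2 ≅ Z^4.

The boundary map ∂_1: C_1 → C_0 sends each edge [p,q] (with p < q) to q − p.
The resulting 4×6 matrix has rank 3, and its Smith normal form has invariant factors (1,1,1).

Boundary ∂_2: C_2 → C_1 sends each 2-simplex [p,q,r] to [q,r] − [p,r] + [p,q]. For instance
  ∂PRS = RS − PS + PR,
  ∂PQR = QR − PR + PQ.
The resulting 6×4 matrix has rank 3, and its Smith normal form has invariant factors (1,1,1).

Computing H_k = (kernel of ∂_k) / (image of ∂_{k+1}):

  H_1: rank ker ∂_1 − rank ∂_2 = (6 − 3) − 3 = 0, and the invariant factors of ∂_2 are all 1, so H_1 ≅ 0.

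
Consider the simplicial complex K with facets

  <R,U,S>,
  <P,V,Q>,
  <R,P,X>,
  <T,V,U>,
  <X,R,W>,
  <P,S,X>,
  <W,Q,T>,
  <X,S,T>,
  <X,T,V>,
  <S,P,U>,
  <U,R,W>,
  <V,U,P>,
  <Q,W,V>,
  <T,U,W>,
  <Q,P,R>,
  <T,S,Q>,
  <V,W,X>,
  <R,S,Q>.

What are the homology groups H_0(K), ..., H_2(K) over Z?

Take the total order P < Q < R < S < T < U < V < W < X on the vertex set. Then K (dimension 2) consists of the simplices:

  0-simplices (9): P, Q, R, S, T, U, V, W, X
  1-simplices (27): PQ, PR, PS, PU, PV, PX, QR, QS, QT, QV, QW, RS, RU, RW, RX, ST, SU, SX, TU, TV, TW, TX, UV, UW, VW, VX, WX
  2-simplices (18): PQR, PQV, PRX, PSU, PSX, PUV, QRS, QST, QTW, QVW, RSU, RUW, RWX, STX, TUV, TUW, TVX, VWX

Hence C_0 ≅ Z^9, C_1 ≅ Z^27, C_2 ≅ Z^18.

The boundary map ∂_1: C_1 → C_0 maps an edge to its endpoints' difference, ∂[p,q] = q − p. For instance
  ∂ST = T − S.
The 9×27 boundary matrix has rank 8 and Smith normal form diag(1,1,1,1,1,1,1,1).

∂_2: C_2 → C_1 sends each 2-simplex [p,q,r] to [q,r] − [p,r] + [p,q]. For instance
  ∂RWX = WX − RX + RW,
  ∂PUV = UV − PV + PU.
This gives a 27×18 integer matrix of rank 18; reducing to Smith normal form yields diagonal entries (1,1,1,1,1,1,1,1,1,1,1,1,1,1,1,1,1,2).

Now H_k = ker ∂_k / im ∂_{k+1}, so:

  H_0: rank C_0 − rank ∂_1 = 9 − 8 = 1, and the invariant factors of ∂_1 are all 1, so H_0 = Z.
  H_1: rank ker ∂_1 − rank ∂_2 = (27 − 8) − 18 = 1, and ∂_2 has invariant factor 2 > 1, so H_1 = Z ⊕ Z/2Z.
  H_2: rank ker ∂_2 − rank ∂_3 = (18 − 18) − 0 = 0, and there is no ∂_3, so H_2 = 0.

As a check, the Euler characteristic is 9 − 27 + 18 = 0, which agrees with 1 − 1 + 0 = 0.

H_0 ≅ Z,  H_1 ≅ Z ⊕ Z/2Z,  H_2 = 0.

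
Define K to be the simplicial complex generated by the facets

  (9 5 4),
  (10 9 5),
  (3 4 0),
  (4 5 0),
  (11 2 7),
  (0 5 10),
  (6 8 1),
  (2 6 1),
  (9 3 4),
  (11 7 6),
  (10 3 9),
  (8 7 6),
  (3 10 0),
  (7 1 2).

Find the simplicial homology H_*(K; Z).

H_0 ≅ Z^2,  H_1 ≅ Z,  H_2 ≅ Z.

Fix the vertex order 0 < 1 < 2 < 3 < 4 < 5 < 6 < 7 < 8 < 9 < 10 < 11 and write every simplex with vertices in increasing order. Then dim K = 2 and the simplices of K are:

  0-simplices (12): [0], [1], [2], [3], [4], [5], [6], [7], [8], [9], [10], [11]
  1-simplices (24): (24 of them)
  2-simplices (14): [0,3,4], [0,3,10], [0,4,5], [0,5,10], [1,2,6], [1,2,7], [1,6,8], [2,7,11], [3,4,9], [3,9,10], [4,5,9], [5,9,10], [6,7,8], [6,7,11]

so the chain groups are C_0 ≅ Z^12, C_1 ≅ Z^24, C_2 ≅ Z^14.

Boundary ∂_1: C_1 → C_0 maps an edge to its endpoints' difference, ∂[p,q] = q − p.
The 12×24 boundary matrix has rank 10 and Smith normal form diag(1,1,1,1,1,1,1,1,1,1).

The boundary map ∂_2: C_2 → C_1 maps a triangle to the signed sum of its edges. For instance
  ∂[3,9,10] = [9,10] − [3,10] + [3,9],
  ∂[5,9,10] = [9,10] − [5,10] + [5,9].
This gives a 24×14 integer matrix of rank 13; reducing to Smith normal form yields diagonal entries (1,1,1,1,1,1,1,1,1,1,1,1,1).

Now H_k = ker ∂_k / im ∂_{k+1}, so:

  H_0: rank C_0 − rank ∂_1 = 12 − 10 = 2, and the invariant factors of ∂_1 are all 1, so H_0 ≅ Z^2.
  H_1: rank ker ∂_1 − rank ∂_2 = (24 − 10) − 13 = 1, and the invariant factors of ∂_2 are all 1, so H_1 ≅ Z.
  H_2: rank ker ∂_2 − rank ∂_3 = (14 − 13) − 0 = 1, and there is no ∂_3, so H_2 ≅ Z.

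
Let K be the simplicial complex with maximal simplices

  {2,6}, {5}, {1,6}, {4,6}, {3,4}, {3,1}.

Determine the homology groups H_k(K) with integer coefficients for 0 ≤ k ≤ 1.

H_0 = Z^2,  H_1 = Z.

Fix the vertex order 1 < 2 < 3 < 4 < 5 < 6 and write every simplex with vertices in increasing order. Then dim K = 1 and the simplices of K are:

  0-simplices (6): [1], [2], [3], [4], [5], [6]
  1-simplices (5): [1,3], [1,6], [2,6], [3,4], [4,6]

Hence C_0 ≅ Z^6, C_1 ≅ Z^5.

∂_1: C_1 → C_0 maps an edge to its endpoints' difference, ∂[p,q] = q − p. For instance
  ∂[3,4] = [4] − [3].
As a 6×5 matrix over Z this has rank 4, with invariant factors (1,1,1,1).

Reading off H_k = ker ∂_k / im ∂_{k+1}:

  H_0: rank C_0 − rank ∂_1 = 6 − 4 = 2, and the invariant factors of ∂_1 are all 1, so H_0 = Z^2.
  H_1: rank ker ∂_1 − rank ∂_2 = (5 − 4) − 0 = 1, and there is no ∂_2, so H_1 = Z.

As a check, the Euler characteristic is 6 − 5 = 1, which agrees with 2 − 1 = 1.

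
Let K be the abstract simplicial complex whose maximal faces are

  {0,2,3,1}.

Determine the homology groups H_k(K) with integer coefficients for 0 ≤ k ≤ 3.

H_0 = Z,  H_1 = 0,  H_2 = 0,  H_3 = 0.

Take the total order 0 < 1 < 2 < 3 on the vertex set. Then K (dimension 3) consists of the simplices:

  0-simplices (4): [0], [1], [2], [3]
  1-simplices (6): [0,1], [0,2], [0,3], [1,2], [1,3], [2,3]
  2-simplices (4): [0,1,2], [0,1,3], [0,2,3], [1,2,3]
  3-simplices (1): [0,1,2,3]

giving chain groups C_0 ≅ Z^4, C_1 ≅ Z^6, C_2 ≅ Z^4, C_3 ≅ Z^1.

The boundary map ∂_1: C_1 → C_0 is given by ∂[p,q] = [q] − [p].
The 4×6 boundary matrix has rank 3 and Smith normal form diag(1,1,1).

The boundary map ∂_2: C_2 → C_1 maps a triangle to the signed sum of its edges. For instance
  ∂[0,1,3] = [1,3] − [0,3] + [0,1],
  ∂[1,2,3] = [2,3] − [1,3] + [1,2].
The 6×4 boundary matrix has rank 3 and Smith normal form diag(1,1,1).

Boundary ∂_3: C_3 → C_2 sends each 3-simplex σ to the alternating sum Σ_i (−1)^i (σ with its i-th vertex removed). For instance
  ∂[0,1,2,3] = [1,2,3] − [0,2,3] + [0,1,3] − [0,1,2].
The resulting 4×1 matrix has rank 1, and its Smith normal form has invariant factors (1).

Computing H_k = (kernel of ∂_k) / (image of ∂_{k+1}):

  H_0: rank C_0 − rank ∂_1 = 4 − 3 = 1, and the invariant factors of ∂_1 are all 1, so H_0 = Z.
  H_1: rank ker ∂_1 − rank ∂_2 = (6 − 3) − 3 = 0, and the invariant factors of ∂_2 are all 1, so H_1 = 0.
  H_2: rank ker ∂_2 − rank ∂_3 = (4 − 3) − 1 = 0, and the invariant factors of ∂_3 are all 1, so H_2 = 0.
  H_3: rank ker ∂_3 − rank ∂_4 = (1 − 1) − 0 = 0, and there is no ∂_4, so H_3 = 0.

As a check, the Euler characteristic is 4 − 6 + 4 − 1 = 1, which agrees with 1 − 0 + 0 − 0 = 1.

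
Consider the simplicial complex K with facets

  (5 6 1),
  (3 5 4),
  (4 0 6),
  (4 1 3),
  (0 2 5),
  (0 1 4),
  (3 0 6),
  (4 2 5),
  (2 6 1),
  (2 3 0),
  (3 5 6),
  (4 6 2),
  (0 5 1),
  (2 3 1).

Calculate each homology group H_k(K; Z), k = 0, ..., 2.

We work with the vertex ordering 0 < 1 < 2 < 3 < 4 < 5 < 6. The simplices of K, each written with vertices in increasing order, are:

  0-simplices (7): [0], [1], [2], [3], [4], [5], [6]
  1-simplices (21): [0,1], [0,2], [0,3], [0,4], [0,5], [0,6], [1,2], [1,3], [1,4], [1,5], [1,6], [2,3], [2,4], [2,5], [2,6], [3,4], [3,5], [3,6], [4,5], [4,6], [5,6]
  2-simplices (14): [0,1,4], [0,1,5], [0,2,3], [0,2,5], [0,3,6], [0,4,6], [1,2,3], [1,2,6], [1,3,4], [1,5,6], [2,4,5], [2,4,6], [3,4,5], [3,5,6]

Hence C_0 ≅ Z^7, C_1 ≅ Z^21, C_2 ≅ Z^14.

The boundary map ∂_1: C_1 → C_0 sends each edge [p,q] (with p < q) to q − p. For instance
  ∂[4,6] = [6] − [4].
As a 7×21 matrix over Z this has rank 6, with invariant factors (1,1,1,1,1,1).

The boundary map ∂_2: C_2 → C_1 acts by ∂[p,q,r] = [q,r] − [p,r] + [p,q]. For instance
  ∂[1,2,6] = [2,6] − [1,6] + [1,2],
  ∂[3,5,6] = [5,6] − [3,6] + [3,5].
As a 21×14 matrix over Z this has rank 13, with invariant factors (1,1,1,1,1,1,1,1,1,1,1,1,1).

From H_k ≅ ker(∂_k) / im(∂_{k+1}) we obtain:

  H_0: rank C_0 − rank ∂_1 = 7 − 6 = 1, and the invariant factors of ∂_1 are all 1, so H_0 = Z.
  H_1: rank ker ∂_1 − rank ∂_2 = (21 − 6) − 13 = 2, and the invariant factors of ∂_2 are all 1, so H_1 = Z^2.
  H_2: rank ker ∂_2 − rank ∂_3 = (14 − 13) − 0 = 1, and there is no ∂_3, so H_2 = Z.

As a check, the Euler characteristic is 7 − 21 + 14 = 0, which agrees with 1 − 2 + 1 = 0.

H_0 ≅ Z,  H_1 ≅ Z^2,  H_2 ≅ Z.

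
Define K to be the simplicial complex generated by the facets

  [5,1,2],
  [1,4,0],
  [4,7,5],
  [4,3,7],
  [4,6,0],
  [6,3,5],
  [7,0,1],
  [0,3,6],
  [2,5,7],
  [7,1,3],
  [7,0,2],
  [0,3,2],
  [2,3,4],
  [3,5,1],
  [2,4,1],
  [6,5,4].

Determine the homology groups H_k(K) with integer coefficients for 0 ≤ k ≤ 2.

H_0 = Z,  H_1 = Z^2,  H_2 = Z.

Fix the vertex order 0 < 1 < 2 < 3 < 4 < 5 < 6 < 7 and write every simplex with vertices in increasing order. Then dim K = 2 and the simplices of K are:

  0-simplices (8): [0], [1], [2], [3], [4], [5], [6], [7]
  1-simplices (24): (24 of them)
  2-simplices (16): [0,1,4], [0,1,7], [0,2,3], [0,2,7], [0,3,6], [0,4,6], [1,2,4], [1,2,5], [1,3,5], [1,3,7], [2,3,4], [2,5,7], [3,4,7], [3,5,6], [4,5,6], [4,5,7]

so the chain groups are C_0 ≅ Z^8, C_1 ≅ Z^24, C_2 ≅ Z^16.

Boundary ∂_1: C_1 → C_0 sends each edge [p,q] (with p < q) to q − p. For instance
  ∂[3,4] = [4] − [3].
The 8×24 boundary matrix has rank 7 and Smith normal form diag(1,1,1,1,1,1,1).

∂_2: C_2 → C_1 maps a triangle to the signed sum of its edges. For instance
  ∂[4,5,6] = [5,6] − [4,6] + [4,5],
  ∂[0,3,6] = [3,6] − [0,6] + [0,3].
The resulting 24×16 matrix has rank 15, and its Smith normal form has invariant factors (1,1,1,1,1,1,1,1,1,1,1,1,1,1,1).

Computing H_k = (kernel of ∂_k) / (image of ∂_{k+1}):

  H_0: rank C_0 − rank ∂_1 = 8 − 7 = 1, and the invariant factors of ∂_1 are all 1, so H_0 ≅ Z.
  H_1: rank ker ∂_1 − rank ∂_2 = (24 − 7) − 15 = 2, and the invariant factors of ∂_2 are all 1, so H_1 ≅ Z^2.
  H_2: rank ker ∂_2 − rank ∂_3 = (16 − 15) − 0 = 1, and there is no ∂_3, so H_2 ≅ Z.

As a check, the Euler characteristic is 8 − 24 + 16 = 0, which agrees with 1 − 2 + 1 = 0.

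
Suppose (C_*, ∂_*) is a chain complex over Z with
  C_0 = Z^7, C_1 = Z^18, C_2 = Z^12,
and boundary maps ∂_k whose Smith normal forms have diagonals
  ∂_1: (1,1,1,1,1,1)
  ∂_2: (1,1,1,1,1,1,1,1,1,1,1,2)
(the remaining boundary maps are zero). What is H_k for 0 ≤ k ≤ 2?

H_0: b_0 = 7 − 0 − 6 = 1; torsion from ∂_1 factors > 1: none. So H_0 = Z.
H_1: b_1 = 18 − 6 − 12 = 0; torsion from ∂_2 factors > 1: [2]. So H_1 = Z/2Z.
H_2: b_2 = 12 − 12 − 0 = 0; torsion from ∂_3 factors > 1: none. So H_2 = 0.

H_0 = Z,  H_1 = Z/2Z,  H_2 = 0.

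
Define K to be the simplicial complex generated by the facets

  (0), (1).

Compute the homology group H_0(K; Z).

Take the total order 0 < 1 on the vertex set. Then K (dimension 0) consists of the simplices:

  0-simplices (2): [0], [1]

giving chain groups C_0 ≅ Z^2.

Reading off H_k = ker ∂_k / im ∂_{k+1}:

  H_0: rank C_0 − rank ∂_1 = 2 − 0 = 2, and there is no ∂_1, so H_0 ≅ Z^2.

H_0 ≅ Z^2.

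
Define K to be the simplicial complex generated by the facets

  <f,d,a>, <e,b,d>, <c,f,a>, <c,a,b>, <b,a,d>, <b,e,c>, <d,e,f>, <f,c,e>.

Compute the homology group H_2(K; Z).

H_2 = Z.

We work with the vertex ordering a < b < c < d < e < f. The simplices of K, each written with vertices in increasing order, are:

  0-simplices (6): a, b, c, d, e, f
  1-simplices (12): ab, ac, ad, af, bc, bd, be, ce, cf, de, df, ef
  2-simplices (8): abc, abd, acf, adf, bce, bde, cef, def

Hence C_0 ≅ Z^6, C_1 ≅ Z^12, C_2 ≅ Z^8.

∂_1: C_1 → C_0 is given by ∂[p,q] = [q] − [p].
The 6×12 boundary matrix has rank 5 and Smith normal form diag(1,1,1,1,1).

Boundary ∂_2: C_2 → C_1 sends each 2-simplex [p,q,r] to [q,r] − [p,r] + [p,q]. For instance
  ∂abd = bd − ad + ab,
  ∂bde = de − be + bd.
The resulting 12×8 matrix has rank 7, and its Smith normal form has invariant factors (1,1,1,1,1,1,1).

From H_k ≅ ker(∂_k) / im(∂_{k+1}) we obtain:

  H_2: rank ker ∂_2 − rank ∂_3 = (8 − 7) − 0 = 1, and there is no ∂_3, so H_2 = Z.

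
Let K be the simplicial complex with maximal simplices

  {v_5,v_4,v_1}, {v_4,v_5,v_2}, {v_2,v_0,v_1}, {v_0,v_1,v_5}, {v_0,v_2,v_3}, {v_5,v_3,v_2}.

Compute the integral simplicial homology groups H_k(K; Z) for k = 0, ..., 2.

H_0 ≅ Z,  H_1 ≅ Z,  H_2 = 0.

Take the total order v_0 < v_1 < v_2 < v_3 < v_4 < v_5 on the vertex set. Then K (dimension 2) consists of the simplices:

  0-simplices (6): [v_0], [v_1], [v_2], [v_3], [v_4], [v_5]
  1-simplices (12): [v_0,v_1], [v_0,v_2], [v_0,v_3], [v_0,v_5], [v_1,v_2], [v_1,v_4], [v_1,v_5], [v_2,v_3], [v_2,v_4], [v_2,v_5], [v_3,v_5], [v_4,v_5]
  2-simplices (6): [v_0,v_1,v_2], [v_0,v_1,v_5], [v_0,v_2,v_3], [v_1,v_4,v_5], [v_2,v_3,v_5], [v_2,v_4,v_5]

giving chain groups C_0 ≅ Z^6, C_1 ≅ Z^12, C_2 ≅ Z^6.

∂_1: C_1 → C_0 maps an edge to its endpoints' difference, ∂[p,q] = q − p. For instance
  ∂[v_2,v_3] = [v_3] − [v_2].
As a 6×12 matrix over Z this has rank 5, with invariant factors (1,1,1,1,1).

The boundary map ∂_2: C_2 → C_1 acts by ∂[p,q,r] = [q,r] − [p,r] + [p,q]. For instance
  ∂[v_2,v_3,v_5] = [v_3,v_5] − [v_2,v_5] + [v_2,v_3],
  ∂[v_0,v_1,v_2] = [v_1,v_2] − [v_0,v_2] + [v_0,v_1].
This gives a 12×6 integer matrix of rank 6; reducing to Smith normal form yields diagonal entries (1,1,1,1,1,1).

From H_k ≅ ker(∂_k) / im(∂_{k+1}) we obtain:

  H_0: rank C_0 − rank ∂_1 = 6 − 5 = 1, and the invariant factors of ∂_1 are all 1, so H_0 = Z.
  H_1: rank ker ∂_1 − rank ∂_2 = (12 − 5) − 6 = 1, and the invariant factors of ∂_2 are all 1, so H_1 = Z.
  H_2: rank ker ∂_2 − rank ∂_3 = (6 − 6) − 0 = 0, and there is no ∂_3, so H_2 = 0.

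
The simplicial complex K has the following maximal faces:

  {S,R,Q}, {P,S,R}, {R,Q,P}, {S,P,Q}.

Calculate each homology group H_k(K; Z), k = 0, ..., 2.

H_0 = Z,  H_1 = 0,  H_2 = Z.

Order the vertices as P < Q < R < S. Listing each simplex with vertices in this order, K has dimension 2 with simplices:

  0-simplices (4): P, Q, R, S
  1-simplices (6): PQ, PR, PS, QR, QS, RS
  2-simplices (4): PQR, PQS, PRS, QRS

giving chain groups C_0 ≅ Z^4, C_1 ≅ Z^6, C_2 ≅ Z^4.

The boundary map ∂_1: C_1 → C_0 sends each edge [p,q] (with p < q) to q − p.
As a 4×6 matrix over Z this has rank 3, with invariant factors (1,1,1).

Boundary ∂_2: C_2 → C_1 acts by ∂[p,q,r] = [q,r] − [p,r] + [p,q]. For instance
  ∂PQS = QS − PS + PQ,
  ∂PRS = RS − PS + PR.
The resulting 6×4 matrix has rank 3, and its Smith normal form has invariant factors (1,1,1).

Now H_k = ker ∂_k / im ∂_{k+1}, so:

  H_0: rank C_0 − rank ∂_1 = 4 − 3 = 1, and the invariant factors of ∂_1 are all 1, so H_0 = Z.
  H_1: rank ker ∂_1 − rank ∂_2 = (6 − 3) − 3 = 0, and the invariant factors of ∂_2 are all 1, so H_1 = 0.
  H_2: rank ker ∂_2 − rank ∂_3 = (4 − 3) − 0 = 1, and there is no ∂_3, so H_2 = Z.

As a check, the Euler characteristic is 4 − 6 + 4 = 2, which agrees with 1 − 0 + 1 = 2.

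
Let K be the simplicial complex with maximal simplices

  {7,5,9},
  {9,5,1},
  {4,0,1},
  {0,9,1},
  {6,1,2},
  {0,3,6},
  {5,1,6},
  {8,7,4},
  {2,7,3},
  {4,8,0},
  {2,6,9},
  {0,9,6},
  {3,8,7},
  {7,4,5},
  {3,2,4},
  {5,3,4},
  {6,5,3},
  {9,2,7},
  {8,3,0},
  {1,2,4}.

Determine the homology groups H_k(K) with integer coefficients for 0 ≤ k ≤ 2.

Fix the vertex order 0 < 1 < 2 < 3 < 4 < 5 < 6 < 7 < 8 < 9 and write every simplex with vertices in increasing order. Then dim K = 2 and the simplices of K are:

  0-simplices (10): [0], [1], [2], [3], [4], [5], [6], [7], [8], [9]
  1-simplices (30): (30 of them)
  2-simplices (20): (20 of them)

giving chain groups C_0 ≅ Z^10, C_1 ≅ Z^30, C_2 ≅ Z^20.

The boundary map ∂_1: C_1 → C_0 maps an edge to its endpoints' difference, ∂[p,q] = q − p. For instance
  ∂[0,3] = [3] − [0].
The 10×30 boundary matrix has rank 9 and Smith normal form diag(1,1,1,1,1,1,1,1,1).

Boundary ∂_2: C_2 → C_1 acts by ∂[p,q,r] = [q,r] − [p,r] + [p,q]. For instance
  ∂[2,7,9] = [7,9] − [2,9] + [2,7],
  ∂[0,3,8] = [3,8] − [0,8] + [0,3].
As a 30×20 matrix over Z this has rank 20, with invariant factors (1,1,1,1,1,1,1,1,1,1,1,1,1,1,1,1,1,1,1,2).

Reading off H_k = ker ∂_k / im ∂_{k+1}:

  H_0: rank C_0 − rank ∂_1 = 10 − 9 = 1, and the invariant factors of ∂_1 are all 1, so H_0 ≅ Z.
  H_1: rank ker ∂_1 − rank ∂_2 = (30 − 9) − 20 = 1, and ∂_2 has invariant factor 2 > 1, so H_1 ≅ Z ⊕ Z/2.
  H_2: rank ker ∂_2 − rank ∂_3 = (20 − 20) − 0 = 0, and there is no ∂_3, so H_2 ≅ 0.

H_0 ≅ Z,  H_1 ≅ Z ⊕ Z/2,  H_2 = 0.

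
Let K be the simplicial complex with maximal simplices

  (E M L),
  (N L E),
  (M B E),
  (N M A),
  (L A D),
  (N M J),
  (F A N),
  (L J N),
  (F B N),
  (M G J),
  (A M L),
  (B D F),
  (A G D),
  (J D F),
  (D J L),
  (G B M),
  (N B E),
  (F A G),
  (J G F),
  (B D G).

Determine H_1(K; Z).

H_1 = Z ⊕ Z/2.

Take the total order A < B < D < E < F < G < J < L < M < N on the vertex set. Then K (dimension 2) consists of the simplices:

  0-simplices (10): A, B, D, E, F, G, J, L, M, N
  1-simplices (30): AD, AF, AG, AL, AM, AN, BD, BE, BF, BG, BM, BN, DF, DG, DJ, DL, EL, EM, EN, FG, FJ, FN, GJ, GM, JL, JM, JN, LM, LN, MN
  2-simplices (20): ADG, ADL, AFG, AFN, ALM, AMN, BDF, BDG, BEM, BEN, BFN, BGM, DFJ, DJL, ELM, ELN, FGJ, GJM, JLN, JMN

Hence C_0 ≅ Z^10, C_1 ≅ Z^30, C_2 ≅ Z^20.

∂_1: C_1 → C_0 maps an edge to its endpoints' difference, ∂[p,q] = q − p. For instance
  ∂GJ = J − G.
As a 10×30 matrix over Z this has rank 9, with invariant factors (1,1,1,1,1,1,1,1,1).

∂_2: C_2 → C_1 maps a triangle to the signed sum of its edges. For instance
  ∂ALM = LM − AM + AL,
  ∂BFN = FN − BN + BF.
As a 30×20 matrix over Z this has rank 20, with invariant factors (1,1,1,1,1,1,1,1,1,1,1,1,1,1,1,1,1,1,1,2).

Computing H_k = (kernel of ∂_k) / (image of ∂_{k+1}):

  H_1: rank ker ∂_1 − rank ∂_2 = (30 − 9) − 20 = 1, and ∂_2 has invariant factor 2 > 1, so H_1 = Z ⊕ Z/2.

(K is a triangulation of the Klein bottle.)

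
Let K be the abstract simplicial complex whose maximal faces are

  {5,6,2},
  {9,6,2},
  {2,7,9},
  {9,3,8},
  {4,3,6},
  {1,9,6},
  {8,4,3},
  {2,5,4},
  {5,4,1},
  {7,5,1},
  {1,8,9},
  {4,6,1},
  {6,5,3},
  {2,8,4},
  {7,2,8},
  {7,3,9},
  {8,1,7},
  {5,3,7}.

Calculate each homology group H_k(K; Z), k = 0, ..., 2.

Fix the vertex order 1 < 2 < 3 < 4 < 5 < 6 < 7 < 8 < 9 and write every simplex with vertices in increasing order. Then dim K = 2 and the simplices of K are:

  0-simplices (9): [1], [2], [3], [4], [5], [6], [7], [8], [9]
  1-simplices (27): (27 of them)
  2-simplices (18): [1,4,5], [1,4,6], [1,5,7], [1,6,9], [1,7,8], [1,8,9], [2,4,5], [2,4,8], [2,5,6], [2,6,9], [2,7,8], [2,7,9], [3,4,6], [3,4,8], [3,5,6], [3,5,7], [3,7,9], [3,8,9]

Hence C_0 ≅ Z^9, C_1 ≅ Z^27, C_2 ≅ Z^18.

∂_1: C_1 → C_0 is given by ∂[p,q] = [q] − [p]. For instance
  ∂[2,7] = [7] − [2].
The resulting 9×27 matrix has rank 8, and its Smith normal form has invariant factors (1,1,1,1,1,1,1,1).

Boundary ∂_2: C_2 → C_1 sends each 2-simplex [p,q,r] to [q,r] − [p,r] + [p,q]. For instance
  ∂[2,6,9] = [6,9] − [2,9] + [2,6],
  ∂[1,8,9] = [8,9] − [1,9] + [1,8].
This gives a 27×18 integer matrix of rank 18; reducing to Smith normal form yields diagonal entries (1,1,1,1,1,1,1,1,1,1,1,1,1,1,1,1,1,2).

Now H_k = ker ∂_k / im ∂_{k+1}, so:

  H_0: rank C_0 − rank ∂_1 = 9 − 8 = 1, and the invariant factors of ∂_1 are all 1, so H_0 ≅ Z.
  H_1: rank ker ∂_1 − rank ∂_2 = (27 − 8) − 18 = 1, and ∂_2 has invariant factor 2 > 1, so H_1 ≅ Z ⊕ Z/2.
  H_2: rank ker ∂_2 − rank ∂_3 = (18 − 18) − 0 = 0, and there is no ∂_3, so H_2 ≅ 0.

H_0 ≅ Z,  H_1 ≅ Z ⊕ Z/2,  H_2 = 0.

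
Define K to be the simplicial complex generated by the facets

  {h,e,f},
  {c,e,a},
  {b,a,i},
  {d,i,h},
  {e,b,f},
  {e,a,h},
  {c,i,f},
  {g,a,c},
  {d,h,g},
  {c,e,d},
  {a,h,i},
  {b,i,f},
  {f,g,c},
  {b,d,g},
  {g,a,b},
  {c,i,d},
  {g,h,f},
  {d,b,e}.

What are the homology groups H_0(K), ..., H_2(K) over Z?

Order the vertices as a < b < c < d < e < f < g < h < i. Listing each simplex with vertices in this order, K has dimension 2 with simplices:

  0-simplices (9): a, b, c, d, e, f, g, h, i
  1-simplices (27): ab, ac, ae, ag, ah, ai, bd, be, bf, bg, bi, cd, ce, cf, cg, ci, de, dg, dh, di, ef, eh, fg, fh, fi, gh, hi
  2-simplices (18): abg, abi, ace, acg, aeh, ahi, bde, bdg, bef, bfi, cde, cdi, cfg, cfi, dgh, dhi, efh, fgh

so the chain groups are C_0 ≅ Z^9, C_1 ≅ Z^27, C_2 ≅ Z^18.

∂_1: C_1 → C_0 is given by ∂[p,q] = [q] − [p].
The 9×27 boundary matrix has rank 8 and Smith normal form diag(1,1,1,1,1,1,1,1).

Boundary ∂_2: C_2 → C_1 maps a triangle to the signed sum of its edges. For instance
  ∂fgh = gh − fh + fg,
  ∂abi = bi − ai + ab.
The 27×18 boundary matrix has rank 17 and Smith normal form diag(1,1,1,1,1,1,1,1,1,1,1,1,1,1,1,1,1).

Reading off H_k = ker ∂_k / im ∂_{k+1}:

  H_0: rank C_0 − rank ∂_1 = 9 − 8 = 1, and the invariant factors of ∂_1 are all 1, so H_0 ≅ Z.
  H_1: rank ker ∂_1 − rank ∂_2 = (27 − 8) − 17 = 2, and the invariant factors of ∂_2 are all 1, so H_1 ≅ Z^2.
  H_2: rank ker ∂_2 − rank ∂_3 = (18 − 17) − 0 = 1, and there is no ∂_3, so H_2 ≅ Z.

As a check, the Euler characteristic is 9 − 27 + 18 = 0, which agrees with 1 − 2 + 1 = 0.

H_0 = Z,  H_1 = Z^2,  H_2 = Z.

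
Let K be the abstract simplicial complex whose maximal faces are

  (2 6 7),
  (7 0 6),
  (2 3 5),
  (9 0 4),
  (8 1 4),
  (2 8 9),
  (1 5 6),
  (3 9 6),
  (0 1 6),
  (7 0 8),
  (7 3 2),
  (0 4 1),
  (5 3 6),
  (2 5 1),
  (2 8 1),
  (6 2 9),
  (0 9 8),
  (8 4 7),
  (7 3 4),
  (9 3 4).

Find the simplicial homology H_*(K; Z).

H_0 = Z,  H_1 = Z ⊕ Z/2,  H_2 = 0.

We work with the vertex ordering 0 < 1 < 2 < 3 < 4 < 5 < 6 < 7 < 8 < 9. The simplices of K, each written with vertices in increasing order, are:

  0-simplices (10): [0], [1], [2], [3], [4], [5], [6], [7], [8], [9]
  1-simplices (30): (30 of them)
  2-simplices (20): (20 of them)

giving chain groups C_0 ≅ Z^10, C_1 ≅ Z^30, C_2 ≅ Z^20.

Boundary ∂_1: C_1 → C_0 sends each edge [p,q] (with p < q) to q − p. For instance
  ∂[1,2] = [2] − [1].
The resulting 10×30 matrix has rank 9, and its Smith normal form has invariant factors (1,1,1,1,1,1,1,1,1).

∂_2: C_2 → C_1 acts by ∂[p,q,r] = [q,r] − [p,r] + [p,q]. For instance
  ∂[2,6,7] = [6,7] − [2,7] + [2,6],
  ∂[1,4,8] = [4,8] − [1,8] + [1,4].
The 30×20 boundary matrix has rank 20 and Smith normal form diag(1,1,1,1,1,1,1,1,1,1,1,1,1,1,1,1,1,1,1,2).

Computing H_k = (kernel of ∂_k) / (image of ∂_{k+1}):

  H_0: rank C_0 − rank ∂_1 = 10 − 9 = 1, and the invariant factors of ∂_1 are all 1, so H_0 ≅ Z.
  H_1: rank ker ∂_1 − rank ∂_2 = (30 − 9) − 20 = 1, and ∂_2 has invariant factor 2 > 1, so H_1 ≅ Z ⊕ Z/2.
  H_2: rank ker ∂_2 − rank ∂_3 = (20 − 20) − 0 = 0, and there is no ∂_3, so H_2 ≅ 0.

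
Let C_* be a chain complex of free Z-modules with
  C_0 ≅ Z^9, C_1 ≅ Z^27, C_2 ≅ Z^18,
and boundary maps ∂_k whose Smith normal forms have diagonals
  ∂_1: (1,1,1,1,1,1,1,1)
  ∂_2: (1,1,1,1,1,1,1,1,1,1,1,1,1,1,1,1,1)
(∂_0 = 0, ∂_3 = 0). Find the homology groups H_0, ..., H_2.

H_0: b_0 = 9 − 0 − 8 = 1; torsion from ∂_1 factors > 1: none. So H_0 ≅ Z.
H_1: b_1 = 27 − 8 − 17 = 2; torsion from ∂_2 factors > 1: none. So H_1 ≅ Z^2.
H_2: b_2 = 18 − 17 − 0 = 1; torsion from ∂_3 factors > 1: none. So H_2 ≅ Z.

H_0 ≅ Z,  H_1 ≅ Z^2,  H_2 ≅ Z.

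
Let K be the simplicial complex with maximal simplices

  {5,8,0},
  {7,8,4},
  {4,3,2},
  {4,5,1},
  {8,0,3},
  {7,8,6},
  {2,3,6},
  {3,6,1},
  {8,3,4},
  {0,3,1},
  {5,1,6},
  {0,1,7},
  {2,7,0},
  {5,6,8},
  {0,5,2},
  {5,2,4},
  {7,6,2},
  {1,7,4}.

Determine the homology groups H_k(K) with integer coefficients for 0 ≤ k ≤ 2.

Fix the vertex order 0 < 1 < 2 < 3 < 4 < 5 < 6 < 7 < 8 and write every simplex with vertices in increasing order. Then dim K = 2 and the simplices of K are:

  0-simplices (9): [0], [1], [2], [3], [4], [5], [6], [7], [8]
  1-simplices (27): (27 of them)
  2-simplices (18): [0,1,3], [0,1,7], [0,2,5], [0,2,7], [0,3,8], [0,5,8], [1,3,6], [1,4,5], [1,4,7], [1,5,6], [2,3,4], [2,3,6], [2,4,5], [2,6,7], [3,4,8], [4,7,8], [5,6,8], [6,7,8]

Hence C_0 ≅ Z^9, C_1 ≅ Z^27, C_2 ≅ Z^18.

Boundary ∂_1: C_1 → C_0 is given by ∂[p,q] = [q] − [p]. For instance
  ∂[0,1] = [1] − [0].
The 9×27 boundary matrix has rank 8 and Smith normal form diag(1,1,1,1,1,1,1,1).

∂_2: C_2 → C_1 maps a triangle to the signed sum of its edges. For instance
  ∂[2,6,7] = [6,7] − [2,7] + [2,6],
  ∂[2,4,5] = [4,5] − [2,5] + [2,4].
The resulting 27×18 matrix has rank 17, and its Smith normal form has invariant factors (1,1,1,1,1,1,1,1,1,1,1,1,1,1,1,1,1).

From H_k ≅ ker(∂_k) / im(∂_{k+1}) we obtain:

  H_0: rank C_0 − rank ∂_1 = 9 − 8 = 1, and the invariant factors of ∂_1 are all 1, so H_0 = Z.
  H_1: rank ker ∂_1 − rank ∂_2 = (27 − 8) − 17 = 2, and the invariant factors of ∂_2 are all 1, so H_1 = Z^2.
  H_2: rank ker ∂_2 − rank ∂_3 = (18 − 17) − 0 = 1, and there is no ∂_3, so H_2 = Z.

As a check, the Euler characteristic is 9 − 27 + 18 = 0, which agrees with 1 − 2 + 1 = 0.

H_0 = Z,  H_1 = Z^2,  H_2 = Z.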